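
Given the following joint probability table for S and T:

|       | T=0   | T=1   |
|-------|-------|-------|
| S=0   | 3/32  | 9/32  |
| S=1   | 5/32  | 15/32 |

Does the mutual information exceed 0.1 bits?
Marginal P(S) (row sums):
  P(S=0) = 3/32 + 9/32 = 3/8
  P(S=1) = 5/32 + 15/32 = 5/8
Marginal P(T) (column sums):
  P(T=0) = 3/32 + 5/32 = 1/4
  P(T=1) = 9/32 + 15/32 = 3/4

H(S) = -[(3/8)·log₂(3/8) + (5/8)·log₂(5/8)]
  = 0.5306 + 0.4238
  = 0.9544 bits
H(T) = -[(1/4)·log₂(1/4) + (3/4)·log₂(3/4)]
  = 0.5000 + 0.3113
  = 0.8113 bits
H(S,T) = -[(3/32)·log₂(3/32) + (9/32)·log₂(9/32) + (5/32)·log₂(5/32) + (15/32)·log₂(15/32)]
  = 0.3202 + 0.5147 + 0.4184 + 0.5124
  = 1.7657 bits

I(S;T) = H(S) + H(T) - H(S,T)
  = 0.9544 + 0.8113 - 1.7657
  = 0.0000 bits

No. I(S;T) = 0.0000 bits, which is ≤ 0.1 bits.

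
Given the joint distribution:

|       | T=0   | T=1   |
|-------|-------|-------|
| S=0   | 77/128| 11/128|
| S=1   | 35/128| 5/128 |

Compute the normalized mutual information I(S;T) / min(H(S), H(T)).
Marginal P(S) (row sums):
  P(S=0) = 77/128 + 11/128 = 11/16
  P(S=1) = 35/128 + 5/128 = 5/16
Marginal P(T) (column sums):
  P(T=0) = 77/128 + 35/128 = 7/8
  P(T=1) = 11/128 + 5/128 = 1/8

H(S) = -[(11/16)·log₂(11/16) + (5/16)·log₂(5/16)]
  = 0.3716 + 0.5244
  = 0.8960 bits
H(T) = -[(7/8)·log₂(7/8) + (1/8)·log₂(1/8)]
  = 0.1686 + 0.3750
  = 0.5436 bits
H(S,T) = -[(77/128)·log₂(77/128) + (11/128)·log₂(11/128) + (35/128)·log₂(35/128) + (5/128)·log₂(5/128)]
  = 0.4411 + 0.3043 + 0.5115 + 0.1827
  = 1.4396 bits

I(S;T) = H(S) + H(T) - H(S,T)
  = 0.8960 + 0.5436 - 1.4396
  = 0.0000 bits

min(H(S), H(T)) = min(0.8960, 0.5436) = 0.5436 bits
Normalized MI = 0.0000 / 0.5436 = 0.0000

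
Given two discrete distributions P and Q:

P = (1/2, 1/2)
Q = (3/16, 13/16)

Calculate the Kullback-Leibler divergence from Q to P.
D(P||Q) = Σ P(i) log₂(P(i)/Q(i))
  i=0: (1/2) × log₂((1/2)/(3/16)) = (1/2) × log₂(8/3) = 0.7075
  i=1: (1/2) × log₂((1/2)/(13/16)) = (1/2) × log₂(8/13) = -0.3502
D(P||Q) = 0.7075 - 0.3502
  = 0.3573 bits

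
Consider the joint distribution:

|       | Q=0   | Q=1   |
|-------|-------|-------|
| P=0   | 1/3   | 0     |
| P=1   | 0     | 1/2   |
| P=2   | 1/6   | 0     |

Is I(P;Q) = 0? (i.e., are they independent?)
Marginal P(P) (row sums):
  P(P=0) = 1/3 + 0 = 1/3
  P(P=1) = 0 + 1/2 = 1/2
  P(P=2) = 1/6 + 0 = 1/6
Marginal P(Q) (column sums):
  P(Q=0) = 1/3 + 0 + 1/6 = 1/2
  P(Q=1) = 0 + 1/2 + 0 = 1/2

P and Q are independent iff P(P=i,Q=j) = P(P=i)·P(Q=j) for every cell.
  P(P=0)·P(Q=0) = 1/3 × 1/2 = 1/6, but P(P=0,Q=0) = 1/3 ✗

No, P and Q are not independent. Quantitatively, I(P;Q) > 0:

H(P) = -[(1/3)·log₂(1/3) + (1/2)·log₂(1/2) + (1/6)·log₂(1/6)]
  = 0.5283 + 0.5000 + 0.4308
  = 1.4591 bits
H(Q) = -[(1/2)·log₂(1/2) + (1/2)·log₂(1/2)]
  = 0.5000 + 0.5000
  = 1.0000 bits
H(P,Q) = -[(1/3)·log₂(1/3) + (1/2)·log₂(1/2) + (1/6)·log₂(1/6)]
  = 0.5283 + 0.5000 + 0.4308
  = 1.4591 bits
I(P;Q) = H(P) + H(Q) - H(P,Q) = 1.4591 + 1.0000 - 1.4591 = 1.0000 bits > 0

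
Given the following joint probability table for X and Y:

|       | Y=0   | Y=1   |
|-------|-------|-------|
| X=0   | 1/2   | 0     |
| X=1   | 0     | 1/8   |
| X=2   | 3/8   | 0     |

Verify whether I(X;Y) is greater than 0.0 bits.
Marginal P(X) (row sums):
  P(X=0) = 1/2 + 0 = 1/2
  P(X=1) = 0 + 1/8 = 1/8
  P(X=2) = 3/8 + 0 = 3/8
Marginal P(Y) (column sums):
  P(Y=0) = 1/2 + 0 + 3/8 = 7/8
  P(Y=1) = 0 + 1/8 + 0 = 1/8

H(X) = -[(1/2)·log₂(1/2) + (1/8)·log₂(1/8) + (3/8)·log₂(3/8)]
  = 0.5000 + 0.3750 + 0.5306
  = 1.4056 bits
H(Y) = -[(7/8)·log₂(7/8) + (1/8)·log₂(1/8)]
  = 0.1686 + 0.3750
  = 0.5436 bits
H(X,Y) = -[(1/2)·log₂(1/2) + (1/8)·log₂(1/8) + (3/8)·log₂(3/8)]
  = 0.5000 + 0.3750 + 0.5306
  = 1.4056 bits

I(X;Y) = H(X) + H(Y) - H(X,Y)
  = 1.4056 + 0.5436 - 1.4056
  = 0.5436 bits

Yes. I(X;Y) = 0.5436 bits, which is > 0.0 bits.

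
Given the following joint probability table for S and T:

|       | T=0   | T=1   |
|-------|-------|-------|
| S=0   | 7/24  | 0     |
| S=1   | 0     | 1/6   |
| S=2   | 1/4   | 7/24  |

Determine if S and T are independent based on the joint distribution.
Marginal P(S) (row sums):
  P(S=0) = 7/24 + 0 = 7/24
  P(S=1) = 0 + 1/6 = 1/6
  P(S=2) = 1/4 + 7/24 = 13/24
Marginal P(T) (column sums):
  P(T=0) = 7/24 + 0 + 1/4 = 13/24
  P(T=1) = 0 + 1/6 + 7/24 = 11/24

S and T are independent iff P(S=i,T=j) = P(S=i)·P(T=j) for every cell.
  P(S=0)·P(T=0) = 7/24 × 13/24 = 91/576, but P(S=0,T=0) = 7/24 ✗

No, S and T are not independent. Quantitatively, I(S;T) > 0:

H(S) = -[(7/24)·log₂(7/24) + (1/6)·log₂(1/6) + (13/24)·log₂(13/24)]
  = 0.5185 + 0.4308 + 0.4791
  = 1.4284 bits
H(T) = -[(13/24)·log₂(13/24) + (11/24)·log₂(11/24)]
  = 0.4791 + 0.5159
  = 0.9950 bits
H(S,T) = -[(7/24)·log₂(7/24) + (1/6)·log₂(1/6) + (1/4)·log₂(1/4) + (7/24)·log₂(7/24)]
  = 0.5185 + 0.4308 + 0.5000 + 0.5185
  = 1.9678 bits
I(S;T) = H(S) + H(T) - H(S,T) = 1.4284 + 0.9950 - 1.9678 = 0.4556 bits > 0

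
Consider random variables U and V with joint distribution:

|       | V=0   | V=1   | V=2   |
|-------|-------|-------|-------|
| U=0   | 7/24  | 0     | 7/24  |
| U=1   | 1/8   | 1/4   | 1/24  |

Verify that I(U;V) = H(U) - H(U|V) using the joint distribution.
Left side, from I(U;V) = H(U) + H(V) - H(U,V):
Marginal P(U) (row sums):
  P(U=0) = 7/24 + 0 + 7/24 = 7/12
  P(U=1) = 1/8 + 1/4 + 1/24 = 5/12
Marginal P(V) (column sums):
  P(V=0) = 7/24 + 1/8 = 5/12
  P(V=1) = 0 + 1/4 = 1/4
  P(V=2) = 7/24 + 1/24 = 1/3

H(U) = -[(7/12)·log₂(7/12) + (5/12)·log₂(5/12)]
  = 0.4536 + 0.5263
  = 0.9799 bits
H(V) = -[(5/12)·log₂(5/12) + (1/4)·log₂(1/4) + (1/3)·log₂(1/3)]
  = 0.5263 + 0.5000 + 0.5283
  = 1.5546 bits
H(U,V) = -[(7/24)·log₂(7/24) + (7/24)·log₂(7/24) + (1/8)·log₂(1/8) + (1/4)·log₂(1/4) + (1/24)·log₂(1/24)]
  = 0.5185 + 0.5185 + 0.3750 + 0.5000 + 0.1910
  = 2.1030 bits

I(U;V) = H(U) + H(V) - H(U,V)
  = 0.9799 + 1.5546 - 2.1030
  = 0.4315 bits

Right side, with H(U|V) computed directly from the conditional probabilities:
H(U|V) = -Σ P(U,V)·log₂ P(U|V), where P(U|V) = P(U,V) / P(V)
  (cells with P(U,V) = 0 contribute 0)
  (U=0,V=0): P(U|V) = (7/24)/(5/12) = 7/10;  -(7/24)·log₂(7/10) = 0.1501
  (U=0,V=2): P(U|V) = (7/24)/(1/3) = 7/8;  -(7/24)·log₂(7/8) = 0.0562
  (U=1,V=0): P(U|V) = (1/8)/(5/12) = 3/10;  -(1/8)·log₂(3/10) = 0.2171
  (U=1,V=1): P(U|V) = (1/4)/(1/4) = 1;  -(1/4)·log₂(1) = 0.0000
  (U=1,V=2): P(U|V) = (1/24)/(1/3) = 1/8;  -(1/24)·log₂(1/8) = 0.1250
H(U|V) = 0.1501 + 0.0562 + 0.2171 + 0.0000 + 0.1250
  = 0.5484 bits
H(U) - H(U|V) = 0.9799 - 0.5484 = 0.4315 bits

Both sides equal 0.4315 bits, so I(U;V) = H(U) - H(U|V) ✓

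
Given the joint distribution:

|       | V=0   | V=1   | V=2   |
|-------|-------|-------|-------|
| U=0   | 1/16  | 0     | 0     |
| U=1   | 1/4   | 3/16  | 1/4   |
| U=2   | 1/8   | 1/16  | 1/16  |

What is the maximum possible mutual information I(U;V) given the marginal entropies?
The upper bound on mutual information is I(U;V) ≤ min(H(U), H(V)).

Marginal P(U) (row sums):
  P(U=0) = 1/16 + 0 + 0 = 1/16
  P(U=1) = 1/4 + 3/16 + 1/4 = 11/16
  P(U=2) = 1/8 + 1/16 + 1/16 = 1/4
Marginal P(V) (column sums):
  P(V=0) = 1/16 + 1/4 + 1/8 = 7/16
  P(V=1) = 0 + 3/16 + 1/16 = 1/4
  P(V=2) = 0 + 1/4 + 1/16 = 5/16

H(U) = -[(1/16)·log₂(1/16) + (11/16)·log₂(11/16) + (1/4)·log₂(1/4)]
  = 0.2500 + 0.3716 + 0.5000
  = 1.1216 bits
H(V) = -[(7/16)·log₂(7/16) + (1/4)·log₂(1/4) + (5/16)·log₂(5/16)]
  = 0.5218 + 0.5000 + 0.5244
  = 1.5462 bits

Maximum possible I(U;V) = min(1.1216, 1.5462) = 1.1216 bits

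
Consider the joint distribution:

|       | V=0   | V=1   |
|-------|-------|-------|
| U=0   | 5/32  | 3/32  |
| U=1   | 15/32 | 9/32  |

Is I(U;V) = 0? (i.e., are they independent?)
Marginal P(U) (row sums):
  P(U=0) = 5/32 + 3/32 = 1/4
  P(U=1) = 15/32 + 9/32 = 3/4
Marginal P(V) (column sums):
  P(V=0) = 5/32 + 15/32 = 5/8
  P(V=1) = 3/32 + 9/32 = 3/8

U and V are independent iff P(U=i,V=j) = P(U=i)·P(V=j) for every cell.
  P(U=0)·P(V=0) = 1/4 × 5/8 = 5/32 = P(U=0,V=0) ✓
  P(U=0)·P(V=1) = 1/4 × 3/8 = 3/32 = P(U=0,V=1) ✓
  P(U=1)·P(V=0) = 3/4 × 5/8 = 15/32 = P(U=1,V=0) ✓
  P(U=1)·P(V=1) = 3/4 × 3/8 = 9/32 = P(U=1,V=1) ✓

Yes, U and V are independent: every cell factors, so I(U;V) = 0 bits.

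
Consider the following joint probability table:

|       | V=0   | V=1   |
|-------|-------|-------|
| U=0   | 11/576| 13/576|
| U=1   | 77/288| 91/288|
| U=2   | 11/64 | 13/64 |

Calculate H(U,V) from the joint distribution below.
H(U,V) = -Σ P(U,V) log₂ P(U,V), summed over the non-zero cells:
H(U,V) = -[(11/576)·log₂(11/576) + (13/576)·log₂(13/576) + (77/288)·log₂(77/288) + (91/288)·log₂(91/288) + (11/64)·log₂(11/64) + (13/64)·log₂(13/64)]
  = 0.1091 + 0.1234 + 0.5088 + 0.5252 + 0.4367 + 0.4671
  = 2.1703 bits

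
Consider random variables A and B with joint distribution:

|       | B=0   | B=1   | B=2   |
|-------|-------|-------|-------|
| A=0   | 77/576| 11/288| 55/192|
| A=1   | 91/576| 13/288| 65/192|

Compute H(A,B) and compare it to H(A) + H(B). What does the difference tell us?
Marginal P(A) (row sums):
  P(A=0) = 77/576 + 11/288 + 55/192 = 11/24
  P(A=1) = 91/576 + 13/288 + 65/192 = 13/24
Marginal P(B) (column sums):
  P(B=0) = 77/576 + 91/576 = 7/24
  P(B=1) = 11/288 + 13/288 = 1/12
  P(B=2) = 55/192 + 65/192 = 5/8

H(A,B) = -[(77/576)·log₂(77/576) + (11/288)·log₂(11/288) + (55/192)·log₂(55/192) + (91/576)·log₂(91/576) + (13/288)·log₂(13/288) + (65/192)·log₂(65/192)]
  = 0.3881 + 0.1799 + 0.5167 + 0.4206 + 0.2017 + 0.5290
  = 2.2360 bits
H(A) = -[(11/24)·log₂(11/24) + (13/24)·log₂(13/24)]
  = 0.5159 + 0.4791
  = 0.9950 bits
H(B) = -[(7/24)·log₂(7/24) + (1/12)·log₂(1/12) + (5/8)·log₂(5/8)]
  = 0.5185 + 0.2987 + 0.4238
  = 1.2410 bits

H(A) + H(B) = 0.9950 + 1.2410 = 2.2360 bits
Difference: H(A) + H(B) - H(A,B) = 2.2360 - 2.2360 = 0.0000 bits = I(A;B)

The difference is the mutual information; it is 0 here, so A and B are independent (the joint entropy equals the sum of the marginal entropies).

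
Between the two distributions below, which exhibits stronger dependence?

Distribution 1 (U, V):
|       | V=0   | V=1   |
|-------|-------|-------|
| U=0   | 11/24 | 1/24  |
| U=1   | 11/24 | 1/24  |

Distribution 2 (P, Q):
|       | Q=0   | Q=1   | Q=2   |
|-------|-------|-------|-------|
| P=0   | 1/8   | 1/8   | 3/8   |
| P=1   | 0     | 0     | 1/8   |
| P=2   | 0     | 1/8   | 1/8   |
Distribution 1 (U, V):
Marginal P(U) (row sums):
  P(U=0) = 11/24 + 1/24 = 1/2
  P(U=1) = 11/24 + 1/24 = 1/2
Marginal P(V) (column sums):
  P(V=0) = 11/24 + 11/24 = 11/12
  P(V=1) = 1/24 + 1/24 = 1/12

H(U) = -[(1/2)·log₂(1/2) + (1/2)·log₂(1/2)]
  = 0.5000 + 0.5000
  = 1.0000 bits
H(V) = -[(11/12)·log₂(11/12) + (1/12)·log₂(1/12)]
  = 0.1151 + 0.2987
  = 0.4138 bits
H(U,V) = -[(11/24)·log₂(11/24) + (1/24)·log₂(1/24) + (11/24)·log₂(11/24) + (1/24)·log₂(1/24)]
  = 0.5159 + 0.1910 + 0.5159 + 0.1910
  = 1.4138 bits

I(U;V) = H(U) + H(V) - H(U,V)
  = 1.0000 + 0.4138 - 1.4138
  = 0.0000 bits

Distribution 2 (P, Q):
Marginal P(P) (row sums):
  P(P=0) = 1/8 + 1/8 + 3/8 = 5/8
  P(P=1) = 0 + 0 + 1/8 = 1/8
  P(P=2) = 0 + 1/8 + 1/8 = 1/4
Marginal P(Q) (column sums):
  P(Q=0) = 1/8 + 0 + 0 = 1/8
  P(Q=1) = 1/8 + 0 + 1/8 = 1/4
  P(Q=2) = 3/8 + 1/8 + 1/8 = 5/8

H(P) = -[(5/8)·log₂(5/8) + (1/8)·log₂(1/8) + (1/4)·log₂(1/4)]
  = 0.4238 + 0.3750 + 0.5000
  = 1.2988 bits
H(Q) = -[(1/8)·log₂(1/8) + (1/4)·log₂(1/4) + (5/8)·log₂(5/8)]
  = 0.3750 + 0.5000 + 0.4238
  = 1.2988 bits
H(P,Q) = -[(1/8)·log₂(1/8) + (1/8)·log₂(1/8) + (3/8)·log₂(3/8) + (1/8)·log₂(1/8) + (1/8)·log₂(1/8) + (1/8)·log₂(1/8)]
  = 0.3750 + 0.3750 + 0.5306 + 0.3750 + 0.3750 + 0.3750
  = 2.4056 bits

I(P;Q) = H(P) + H(Q) - H(P,Q)
  = 1.2988 + 1.2988 - 2.4056
  = 0.1920 bits

I(P;Q) = 0.1920 bits > I(U;V) = 0.0000 bits, so (P, Q) has the higher mutual information (stronger dependence).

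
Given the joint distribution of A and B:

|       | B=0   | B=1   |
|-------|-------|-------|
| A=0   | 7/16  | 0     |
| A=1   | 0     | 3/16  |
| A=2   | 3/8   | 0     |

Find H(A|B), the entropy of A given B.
Marginal P(B) (column sums):
  P(B=0) = 7/16 + 0 + 3/8 = 13/16
  P(B=1) = 0 + 3/16 + 0 = 3/16

H(A|B) = -Σ P(A,B)·log₂ P(A|B), where P(A|B) = P(A,B) / P(B)
  (cells with P(A,B) = 0 contribute 0)
  (A=0,B=0): P(A|B) = (7/16)/(13/16) = 7/13;  -(7/16)·log₂(7/13) = 0.3907
  (A=1,B=1): P(A|B) = (3/16)/(3/16) = 1;  -(3/16)·log₂(1) = 0.0000
  (A=2,B=0): P(A|B) = (3/8)/(13/16) = 6/13;  -(3/8)·log₂(6/13) = 0.4183
H(A|B) = 0.3907 + 0.0000 + 0.4183
  = 0.8090 bits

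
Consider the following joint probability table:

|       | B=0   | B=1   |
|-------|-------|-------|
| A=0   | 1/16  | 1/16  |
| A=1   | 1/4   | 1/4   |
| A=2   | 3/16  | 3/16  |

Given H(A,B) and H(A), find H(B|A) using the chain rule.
From the chain rule: H(A,B) = H(A) + H(B|A)
Therefore: H(B|A) = H(A,B) - H(A)

H(A,B) = -[(1/16)·log₂(1/16) + (1/16)·log₂(1/16) + (1/4)·log₂(1/4) + (1/4)·log₂(1/4) + (3/16)·log₂(3/16) + (3/16)·log₂(3/16)]
  = 0.2500 + 0.2500 + 0.5000 + 0.5000 + 0.4528 + 0.4528
  = 2.4056 bits
Marginal P(A) (row sums):
  P(A=0) = 1/16 + 1/16 = 1/8
  P(A=1) = 1/4 + 1/4 = 1/2
  P(A=2) = 3/16 + 3/16 = 3/8
H(A) = -[(1/8)·log₂(1/8) + (1/2)·log₂(1/2) + (3/8)·log₂(3/8)]
  = 0.3750 + 0.5000 + 0.5306
  = 1.4056 bits

H(B|A) = 2.4056 - 1.4056 = 1.0000 bits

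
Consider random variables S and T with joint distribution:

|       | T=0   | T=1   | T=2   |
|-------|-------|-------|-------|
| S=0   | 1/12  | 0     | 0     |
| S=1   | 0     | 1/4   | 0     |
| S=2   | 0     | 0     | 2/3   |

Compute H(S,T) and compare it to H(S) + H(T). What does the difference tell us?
Marginal P(S) (row sums):
  P(S=0) = 1/12 + 0 + 0 = 1/12
  P(S=1) = 0 + 1/4 + 0 = 1/4
  P(S=2) = 0 + 0 + 2/3 = 2/3
Marginal P(T) (column sums):
  P(T=0) = 1/12 + 0 + 0 = 1/12
  P(T=1) = 0 + 1/4 + 0 = 1/4
  P(T=2) = 0 + 0 + 2/3 = 2/3

H(S,T) = -[(1/12)·log₂(1/12) + (1/4)·log₂(1/4) + (2/3)·log₂(2/3)]
  = 0.2987 + 0.5000 + 0.3900
  = 1.1887 bits
H(S) = -[(1/12)·log₂(1/12) + (1/4)·log₂(1/4) + (2/3)·log₂(2/3)]
  = 0.2987 + 0.5000 + 0.3900
  = 1.1887 bits
H(T) = -[(1/12)·log₂(1/12) + (1/4)·log₂(1/4) + (2/3)·log₂(2/3)]
  = 0.2987 + 0.5000 + 0.3900
  = 1.1887 bits

H(S) + H(T) = 1.1887 + 1.1887 = 2.3774 bits
Difference: H(S) + H(T) - H(S,T) = 2.3774 - 1.1887 = 1.1887 bits = I(S;T)

The difference is the mutual information; it is positive here, so S and T are dependent (knowing one reduces uncertainty about the other by 1.1887 bits).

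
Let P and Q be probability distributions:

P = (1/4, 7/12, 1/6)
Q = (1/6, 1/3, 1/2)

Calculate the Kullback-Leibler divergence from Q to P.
D(P||Q) = Σ P(i) log₂(P(i)/Q(i))
  i=0: (1/4) × log₂((1/4)/(1/6)) = (1/4) × log₂(3/2) = 0.1462
  i=1: (7/12) × log₂((7/12)/(1/3)) = (7/12) × log₂(7/4) = 0.4710
  i=2: (1/6) × log₂((1/6)/(1/2)) = (1/6) × log₂(1/3) = -0.2642
D(P||Q) = 0.1462 + 0.4710 - 0.2642
  = 0.3530 bits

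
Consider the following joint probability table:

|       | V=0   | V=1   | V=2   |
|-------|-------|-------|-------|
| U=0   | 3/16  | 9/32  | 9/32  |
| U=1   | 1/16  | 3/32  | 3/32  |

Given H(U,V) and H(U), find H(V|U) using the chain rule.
From the chain rule: H(U,V) = H(U) + H(V|U)
Therefore: H(V|U) = H(U,V) - H(U)

H(U,V) = -[(3/16)·log₂(3/16) + (9/32)·log₂(9/32) + (9/32)·log₂(9/32) + (1/16)·log₂(1/16) + (3/32)·log₂(3/32) + (3/32)·log₂(3/32)]
  = 0.4528 + 0.5147 + 0.5147 + 0.2500 + 0.3202 + 0.3202
  = 2.3726 bits
Marginal P(U) (row sums):
  P(U=0) = 3/16 + 9/32 + 9/32 = 3/4
  P(U=1) = 1/16 + 3/32 + 3/32 = 1/4
H(U) = -[(3/4)·log₂(3/4) + (1/4)·log₂(1/4)]
  = 0.3113 + 0.5000
  = 0.8113 bits

H(V|U) = 2.3726 - 0.8113 = 1.5613 bits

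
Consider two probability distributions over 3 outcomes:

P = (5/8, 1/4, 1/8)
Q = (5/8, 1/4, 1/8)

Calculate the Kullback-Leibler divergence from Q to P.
D(P||Q) = Σ P(i) log₂(P(i)/Q(i))
  i=0: (5/8) × log₂((5/8)/(5/8)) = (5/8) × log₂(1) = 0.0000
  i=1: (1/4) × log₂((1/4)/(1/4)) = (1/4) × log₂(1) = 0.0000
  i=2: (1/8) × log₂((1/8)/(1/8)) = (1/8) × log₂(1) = 0.0000
D(P||Q) = 0.0000 + 0.0000 + 0.0000
  = 0.0000 bits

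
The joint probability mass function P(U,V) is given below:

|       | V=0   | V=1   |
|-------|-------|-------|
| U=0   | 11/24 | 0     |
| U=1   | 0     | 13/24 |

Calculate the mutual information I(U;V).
Marginal P(U) (row sums):
  P(U=0) = 11/24 + 0 = 11/24
  P(U=1) = 0 + 13/24 = 13/24
Marginal P(V) (column sums):
  P(V=0) = 11/24 + 0 = 11/24
  P(V=1) = 0 + 13/24 = 13/24

H(U) = -[(11/24)·log₂(11/24) + (13/24)·log₂(13/24)]
  = 0.5159 + 0.4791
  = 0.9950 bits
H(V) = -[(11/24)·log₂(11/24) + (13/24)·log₂(13/24)]
  = 0.5159 + 0.4791
  = 0.9950 bits
H(U,V) = -[(11/24)·log₂(11/24) + (13/24)·log₂(13/24)]
  = 0.5159 + 0.4791
  = 0.9950 bits

I(U;V) = H(U) + H(V) - H(U,V)
  = 0.9950 + 0.9950 - 0.9950
  = 0.9950 bits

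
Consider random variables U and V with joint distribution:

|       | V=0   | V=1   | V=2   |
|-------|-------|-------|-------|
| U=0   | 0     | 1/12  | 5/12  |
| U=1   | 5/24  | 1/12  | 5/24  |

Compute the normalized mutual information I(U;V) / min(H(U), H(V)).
Marginal P(U) (row sums):
  P(U=0) = 0 + 1/12 + 5/12 = 1/2
  P(U=1) = 5/24 + 1/12 + 5/24 = 1/2
Marginal P(V) (column sums):
  P(V=0) = 0 + 5/24 = 5/24
  P(V=1) = 1/12 + 1/12 = 1/6
  P(V=2) = 5/12 + 5/24 = 5/8

H(U) = -[(1/2)·log₂(1/2) + (1/2)·log₂(1/2)]
  = 0.5000 + 0.5000
  = 1.0000 bits
H(V) = -[(5/24)·log₂(5/24) + (1/6)·log₂(1/6) + (5/8)·log₂(5/8)]
  = 0.4715 + 0.4308 + 0.4238
  = 1.3261 bits
H(U,V) = -[(1/12)·log₂(1/12) + (5/12)·log₂(5/12) + (5/24)·log₂(5/24) + (1/12)·log₂(1/12) + (5/24)·log₂(5/24)]
  = 0.2987 + 0.5263 + 0.4715 + 0.2987 + 0.4715
  = 2.0667 bits

I(U;V) = H(U) + H(V) - H(U,V)
  = 1.0000 + 1.3261 - 2.0667
  = 0.2594 bits

min(H(U), H(V)) = min(1.0000, 1.3261) = 1.0000 bits
Normalized MI = 0.2594 / 1.0000 = 0.2594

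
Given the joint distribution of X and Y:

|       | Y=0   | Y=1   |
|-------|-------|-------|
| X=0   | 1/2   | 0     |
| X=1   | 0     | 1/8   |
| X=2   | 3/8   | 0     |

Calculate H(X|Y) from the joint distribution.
Marginal P(Y) (column sums):
  P(Y=0) = 1/2 + 0 + 3/8 = 7/8
  P(Y=1) = 0 + 1/8 + 0 = 1/8

H(X|Y) = -Σ P(X,Y)·log₂ P(X|Y), where P(X|Y) = P(X,Y) / P(Y)
  (cells with P(X,Y) = 0 contribute 0)
  (X=0,Y=0): P(X|Y) = (1/2)/(7/8) = 4/7;  -(1/2)·log₂(4/7) = 0.4037
  (X=1,Y=1): P(X|Y) = (1/8)/(1/8) = 1;  -(1/8)·log₂(1) = 0.0000
  (X=2,Y=0): P(X|Y) = (3/8)/(7/8) = 3/7;  -(3/8)·log₂(3/7) = 0.4584
H(X|Y) = 0.4037 + 0.0000 + 0.4584
  = 0.8621 bits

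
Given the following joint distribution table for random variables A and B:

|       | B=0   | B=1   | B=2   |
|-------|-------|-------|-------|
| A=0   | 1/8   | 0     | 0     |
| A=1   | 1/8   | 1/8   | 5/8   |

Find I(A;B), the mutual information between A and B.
Marginal P(A) (row sums):
  P(A=0) = 1/8 + 0 + 0 = 1/8
  P(A=1) = 1/8 + 1/8 + 5/8 = 7/8
Marginal P(B) (column sums):
  P(B=0) = 1/8 + 1/8 = 1/4
  P(B=1) = 0 + 1/8 = 1/8
  P(B=2) = 0 + 5/8 = 5/8

H(A) = -[(1/8)·log₂(1/8) + (7/8)·log₂(7/8)]
  = 0.3750 + 0.1686
  = 0.5436 bits
H(B) = -[(1/4)·log₂(1/4) + (1/8)·log₂(1/8) + (5/8)·log₂(5/8)]
  = 0.5000 + 0.3750 + 0.4238
  = 1.2988 bits
H(A,B) = -[(1/8)·log₂(1/8) + (1/8)·log₂(1/8) + (1/8)·log₂(1/8) + (5/8)·log₂(5/8)]
  = 0.3750 + 0.3750 + 0.3750 + 0.4238
  = 1.5488 bits

I(A;B) = H(A) + H(B) - H(A,B)
  = 0.5436 + 1.2988 - 1.5488
  = 0.2936 bits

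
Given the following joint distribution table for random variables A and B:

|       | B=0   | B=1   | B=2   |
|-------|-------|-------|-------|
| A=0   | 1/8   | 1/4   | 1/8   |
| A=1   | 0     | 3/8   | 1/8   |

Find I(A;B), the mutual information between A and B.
Marginal P(A) (row sums):
  P(A=0) = 1/8 + 1/4 + 1/8 = 1/2
  P(A=1) = 0 + 3/8 + 1/8 = 1/2
Marginal P(B) (column sums):
  P(B=0) = 1/8 + 0 = 1/8
  P(B=1) = 1/4 + 3/8 = 5/8
  P(B=2) = 1/8 + 1/8 = 1/4

H(A) = -[(1/2)·log₂(1/2) + (1/2)·log₂(1/2)]
  = 0.5000 + 0.5000
  = 1.0000 bits
H(B) = -[(1/8)·log₂(1/8) + (5/8)·log₂(5/8) + (1/4)·log₂(1/4)]
  = 0.3750 + 0.4238 + 0.5000
  = 1.2988 bits
H(A,B) = -[(1/8)·log₂(1/8) + (1/4)·log₂(1/4) + (1/8)·log₂(1/8) + (3/8)·log₂(3/8) + (1/8)·log₂(1/8)]
  = 0.3750 + 0.5000 + 0.3750 + 0.5306 + 0.3750
  = 2.1556 bits

I(A;B) = H(A) + H(B) - H(A,B)
  = 1.0000 + 1.2988 - 2.1556
  = 0.1432 bits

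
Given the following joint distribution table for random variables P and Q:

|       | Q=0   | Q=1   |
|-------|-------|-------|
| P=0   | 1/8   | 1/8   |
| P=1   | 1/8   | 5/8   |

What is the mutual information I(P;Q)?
Marginal P(P) (row sums):
  P(P=0) = 1/8 + 1/8 = 1/4
  P(P=1) = 1/8 + 5/8 = 3/4
Marginal P(Q) (column sums):
  P(Q=0) = 1/8 + 1/8 = 1/4
  P(Q=1) = 1/8 + 5/8 = 3/4

H(P) = -[(1/4)·log₂(1/4) + (3/4)·log₂(3/4)]
  = 0.5000 + 0.3113
  = 0.8113 bits
H(Q) = -[(1/4)·log₂(1/4) + (3/4)·log₂(3/4)]
  = 0.5000 + 0.3113
  = 0.8113 bits
H(P,Q) = -[(1/8)·log₂(1/8) + (1/8)·log₂(1/8) + (1/8)·log₂(1/8) + (5/8)·log₂(5/8)]
  = 0.3750 + 0.3750 + 0.3750 + 0.4238
  = 1.5488 bits

I(P;Q) = H(P) + H(Q) - H(P,Q)
  = 0.8113 + 0.8113 - 1.5488
  = 0.0738 bits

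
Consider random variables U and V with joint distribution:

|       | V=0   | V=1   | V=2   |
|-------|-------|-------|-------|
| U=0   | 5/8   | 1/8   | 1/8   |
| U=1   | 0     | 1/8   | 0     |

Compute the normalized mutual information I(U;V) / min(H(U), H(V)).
Marginal P(U) (row sums):
  P(U=0) = 5/8 + 1/8 + 1/8 = 7/8
  P(U=1) = 0 + 1/8 + 0 = 1/8
Marginal P(V) (column sums):
  P(V=0) = 5/8 + 0 = 5/8
  P(V=1) = 1/8 + 1/8 = 1/4
  P(V=2) = 1/8 + 0 = 1/8

H(U) = -[(7/8)·log₂(7/8) + (1/8)·log₂(1/8)]
  = 0.1686 + 0.3750
  = 0.5436 bits
H(V) = -[(5/8)·log₂(5/8) + (1/4)·log₂(1/4) + (1/8)·log₂(1/8)]
  = 0.4238 + 0.5000 + 0.3750
  = 1.2988 bits
H(U,V) = -[(5/8)·log₂(5/8) + (1/8)·log₂(1/8) + (1/8)·log₂(1/8) + (1/8)·log₂(1/8)]
  = 0.4238 + 0.3750 + 0.3750 + 0.3750
  = 1.5488 bits

I(U;V) = H(U) + H(V) - H(U,V)
  = 0.5436 + 1.2988 - 1.5488
  = 0.2936 bits

min(H(U), H(V)) = min(0.5436, 1.2988) = 0.5436 bits
Normalized MI = 0.2936 / 0.5436 = 0.5401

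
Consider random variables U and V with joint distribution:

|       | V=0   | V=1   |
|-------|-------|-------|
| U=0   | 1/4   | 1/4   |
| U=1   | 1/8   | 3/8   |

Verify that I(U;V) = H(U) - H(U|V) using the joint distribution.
Left side, from I(U;V) = H(U) + H(V) - H(U,V):
Marginal P(U) (row sums):
  P(U=0) = 1/4 + 1/4 = 1/2
  P(U=1) = 1/8 + 3/8 = 1/2
Marginal P(V) (column sums):
  P(V=0) = 1/4 + 1/8 = 3/8
  P(V=1) = 1/4 + 3/8 = 5/8

H(U) = -[(1/2)·log₂(1/2) + (1/2)·log₂(1/2)]
  = 0.5000 + 0.5000
  = 1.0000 bits
H(V) = -[(3/8)·log₂(3/8) + (5/8)·log₂(5/8)]
  = 0.5306 + 0.4238
  = 0.9544 bits
H(U,V) = -[(1/4)·log₂(1/4) + (1/4)·log₂(1/4) + (1/8)·log₂(1/8) + (3/8)·log₂(3/8)]
  = 0.5000 + 0.5000 + 0.3750 + 0.5306
  = 1.9056 bits

I(U;V) = H(U) + H(V) - H(U,V)
  = 1.0000 + 0.9544 - 1.9056
  = 0.0488 bits

Right side, with H(U|V) computed directly from the conditional probabilities:
H(U|V) = -Σ P(U,V)·log₂ P(U|V), where P(U|V) = P(U,V) / P(V)
  (U=0,V=0): P(U|V) = (1/4)/(3/8) = 2/3;  -(1/4)·log₂(2/3) = 0.1462
  (U=0,V=1): P(U|V) = (1/4)/(5/8) = 2/5;  -(1/4)·log₂(2/5) = 0.3305
  (U=1,V=0): P(U|V) = (1/8)/(3/8) = 1/3;  -(1/8)·log₂(1/3) = 0.1981
  (U=1,V=1): P(U|V) = (3/8)/(5/8) = 3/5;  -(3/8)·log₂(3/5) = 0.2764
H(U|V) = 0.1462 + 0.3305 + 0.1981 + 0.2764
  = 0.9512 bits
H(U) - H(U|V) = 1.0000 - 0.9512 = 0.0488 bits

Both sides equal 0.0488 bits, so I(U;V) = H(U) - H(U|V) ✓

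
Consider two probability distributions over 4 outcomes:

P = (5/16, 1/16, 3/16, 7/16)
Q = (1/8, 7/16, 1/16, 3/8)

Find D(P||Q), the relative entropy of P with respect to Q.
D(P||Q) = Σ P(i) log₂(P(i)/Q(i))
  i=0: (5/16) × log₂((5/16)/(1/8)) = (5/16) × log₂(5/2) = 0.4131
  i=1: (1/16) × log₂((1/16)/(7/16)) = (1/16) × log₂(1/7) = -0.1755
  i=2: (3/16) × log₂((3/16)/(1/16)) = (3/16) × log₂(3) = 0.2972
  i=3: (7/16) × log₂((7/16)/(3/8)) = (7/16) × log₂(7/6) = 0.0973
D(P||Q) = 0.4131 - 0.1755 + 0.2972 + 0.0973
  = 0.6321 bits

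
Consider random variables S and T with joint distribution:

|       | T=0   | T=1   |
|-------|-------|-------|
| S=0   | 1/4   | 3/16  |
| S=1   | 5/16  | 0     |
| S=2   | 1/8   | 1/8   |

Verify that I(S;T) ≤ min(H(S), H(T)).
Marginal P(S) (row sums):
  P(S=0) = 1/4 + 3/16 = 7/16
  P(S=1) = 5/16 + 0 = 5/16
  P(S=2) = 1/8 + 1/8 = 1/4
Marginal P(T) (column sums):
  P(T=0) = 1/4 + 5/16 + 1/8 = 11/16
  P(T=1) = 3/16 + 0 + 1/8 = 5/16

H(S) = -[(7/16)·log₂(7/16) + (5/16)·log₂(5/16) + (1/4)·log₂(1/4)]
  = 0.5218 + 0.5244 + 0.5000
  = 1.5462 bits
H(T) = -[(11/16)·log₂(11/16) + (5/16)·log₂(5/16)]
  = 0.3716 + 0.5244
  = 0.8960 bits
H(S,T) = -[(1/4)·log₂(1/4) + (3/16)·log₂(3/16) + (5/16)·log₂(5/16) + (1/8)·log₂(1/8) + (1/8)·log₂(1/8)]
  = 0.5000 + 0.4528 + 0.5244 + 0.3750 + 0.3750
  = 2.2272 bits

I(S;T) = H(S) + H(T) - H(S,T)
  = 1.5462 + 0.8960 - 2.2272
  = 0.2150 bits

min(H(S), H(T)) = min(1.5462, 0.8960) = 0.8960 bits
Since 0.2150 ≤ 0.8960, the bound is satisfied ✓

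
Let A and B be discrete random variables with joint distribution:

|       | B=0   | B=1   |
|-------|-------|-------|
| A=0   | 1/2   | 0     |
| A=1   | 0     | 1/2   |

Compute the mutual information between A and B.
Marginal P(A) (row sums):
  P(A=0) = 1/2 + 0 = 1/2
  P(A=1) = 0 + 1/2 = 1/2
Marginal P(B) (column sums):
  P(B=0) = 1/2 + 0 = 1/2
  P(B=1) = 0 + 1/2 = 1/2

H(A) = -[(1/2)·log₂(1/2) + (1/2)·log₂(1/2)]
  = 0.5000 + 0.5000
  = 1.0000 bits
H(B) = -[(1/2)·log₂(1/2) + (1/2)·log₂(1/2)]
  = 0.5000 + 0.5000
  = 1.0000 bits
H(A,B) = -[(1/2)·log₂(1/2) + (1/2)·log₂(1/2)]
  = 0.5000 + 0.5000
  = 1.0000 bits

I(A;B) = H(A) + H(B) - H(A,B)
  = 1.0000 + 1.0000 - 1.0000
  = 1.0000 bits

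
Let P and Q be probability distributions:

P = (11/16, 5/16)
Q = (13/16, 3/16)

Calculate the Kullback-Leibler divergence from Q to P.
D(P||Q) = Σ P(i) log₂(P(i)/Q(i))
  i=0: (11/16) × log₂((11/16)/(13/16)) = (11/16) × log₂(11/13) = -0.1657
  i=1: (5/16) × log₂((5/16)/(3/16)) = (5/16) × log₂(5/3) = 0.2303
D(P||Q) = -0.1657 + 0.2303
  = 0.0646 bits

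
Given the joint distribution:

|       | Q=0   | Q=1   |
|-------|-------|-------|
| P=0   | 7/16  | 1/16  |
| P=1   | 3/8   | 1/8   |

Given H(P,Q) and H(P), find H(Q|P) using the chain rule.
From the chain rule: H(P,Q) = H(P) + H(Q|P)
Therefore: H(Q|P) = H(P,Q) - H(P)

H(P,Q) = -[(7/16)·log₂(7/16) + (1/16)·log₂(1/16) + (3/8)·log₂(3/8) + (1/8)·log₂(1/8)]
  = 0.5218 + 0.2500 + 0.5306 + 0.3750
  = 1.6774 bits
Marginal P(P) (row sums):
  P(P=0) = 7/16 + 1/16 = 1/2
  P(P=1) = 3/8 + 1/8 = 1/2
H(P) = -[(1/2)·log₂(1/2) + (1/2)·log₂(1/2)]
  = 0.5000 + 0.5000
  = 1.0000 bits

H(Q|P) = 1.6774 - 1.0000 = 0.6774 bits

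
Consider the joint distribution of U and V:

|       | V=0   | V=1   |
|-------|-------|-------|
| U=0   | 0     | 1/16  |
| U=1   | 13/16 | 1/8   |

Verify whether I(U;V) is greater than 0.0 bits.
Marginal P(U) (row sums):
  P(U=0) = 0 + 1/16 = 1/16
  P(U=1) = 13/16 + 1/8 = 15/16
Marginal P(V) (column sums):
  P(V=0) = 0 + 13/16 = 13/16
  P(V=1) = 1/16 + 1/8 = 3/16

H(U) = -[(1/16)·log₂(1/16) + (15/16)·log₂(15/16)]
  = 0.2500 + 0.0873
  = 0.3373 bits
H(V) = -[(13/16)·log₂(13/16) + (3/16)·log₂(3/16)]
  = 0.2434 + 0.4528
  = 0.6962 bits
H(U,V) = -[(1/16)·log₂(1/16) + (13/16)·log₂(13/16) + (1/8)·log₂(1/8)]
  = 0.2500 + 0.2434 + 0.3750
  = 0.8684 bits

I(U;V) = H(U) + H(V) - H(U,V)
  = 0.3373 + 0.6962 - 0.8684
  = 0.1651 bits

Yes. I(U;V) = 0.1651 bits, which is > 0.0 bits.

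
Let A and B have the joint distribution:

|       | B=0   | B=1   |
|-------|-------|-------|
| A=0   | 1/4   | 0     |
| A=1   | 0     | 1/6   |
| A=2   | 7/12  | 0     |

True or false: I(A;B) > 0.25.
Marginal P(A) (row sums):
  P(A=0) = 1/4 + 0 = 1/4
  P(A=1) = 0 + 1/6 = 1/6
  P(A=2) = 7/12 + 0 = 7/12
Marginal P(B) (column sums):
  P(B=0) = 1/4 + 0 + 7/12 = 5/6
  P(B=1) = 0 + 1/6 + 0 = 1/6

H(A) = -[(1/4)·log₂(1/4) + (1/6)·log₂(1/6) + (7/12)·log₂(7/12)]
  = 0.5000 + 0.4308 + 0.4536
  = 1.3844 bits
H(B) = -[(5/6)·log₂(5/6) + (1/6)·log₂(1/6)]
  = 0.2192 + 0.4308
  = 0.6500 bits
H(A,B) = -[(1/4)·log₂(1/4) + (1/6)·log₂(1/6) + (7/12)·log₂(7/12)]
  = 0.5000 + 0.4308 + 0.4536
  = 1.3844 bits

I(A;B) = H(A) + H(B) - H(A,B)
  = 1.3844 + 0.6500 - 1.3844
  = 0.6500 bits

True. I(A;B) = 0.6500 bits, which is > 0.25 bits.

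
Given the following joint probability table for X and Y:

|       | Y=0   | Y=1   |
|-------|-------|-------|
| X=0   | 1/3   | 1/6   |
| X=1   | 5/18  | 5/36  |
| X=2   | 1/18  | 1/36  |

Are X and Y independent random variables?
Marginal P(X) (row sums):
  P(X=0) = 1/3 + 1/6 = 1/2
  P(X=1) = 5/18 + 5/36 = 5/12
  P(X=2) = 1/18 + 1/36 = 1/12
Marginal P(Y) (column sums):
  P(Y=0) = 1/3 + 5/18 + 1/18 = 2/3
  P(Y=1) = 1/6 + 5/36 + 1/36 = 1/3

X and Y are independent iff P(X=i,Y=j) = P(X=i)·P(Y=j) for every cell.
  P(X=0)·P(Y=0) = 1/2 × 2/3 = 1/3 = P(X=0,Y=0) ✓
  P(X=0)·P(Y=1) = 1/2 × 1/3 = 1/6 = P(X=0,Y=1) ✓
  P(X=1)·P(Y=0) = 5/12 × 2/3 = 5/18 = P(X=1,Y=0) ✓
  P(X=1)·P(Y=1) = 5/12 × 1/3 = 5/36 = P(X=1,Y=1) ✓
  P(X=2)·P(Y=0) = 1/12 × 2/3 = 1/18 = P(X=2,Y=0) ✓
  P(X=2)·P(Y=1) = 1/12 × 1/3 = 1/36 = P(X=2,Y=1) ✓

Yes, X and Y are independent: every cell factors, so I(X;Y) = 0 bits.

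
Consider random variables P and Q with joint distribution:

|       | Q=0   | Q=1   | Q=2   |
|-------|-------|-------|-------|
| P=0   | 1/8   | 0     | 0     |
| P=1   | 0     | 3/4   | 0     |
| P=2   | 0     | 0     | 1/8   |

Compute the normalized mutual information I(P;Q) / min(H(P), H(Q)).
Marginal P(P) (row sums):
  P(P=0) = 1/8 + 0 + 0 = 1/8
  P(P=1) = 0 + 3/4 + 0 = 3/4
  P(P=2) = 0 + 0 + 1/8 = 1/8
Marginal P(Q) (column sums):
  P(Q=0) = 1/8 + 0 + 0 = 1/8
  P(Q=1) = 0 + 3/4 + 0 = 3/4
  P(Q=2) = 0 + 0 + 1/8 = 1/8

H(P) = -[(1/8)·log₂(1/8) + (3/4)·log₂(3/4) + (1/8)·log₂(1/8)]
  = 0.3750 + 0.3113 + 0.3750
  = 1.0613 bits
H(Q) = -[(1/8)·log₂(1/8) + (3/4)·log₂(3/4) + (1/8)·log₂(1/8)]
  = 0.3750 + 0.3113 + 0.3750
  = 1.0613 bits
H(P,Q) = -[(1/8)·log₂(1/8) + (3/4)·log₂(3/4) + (1/8)·log₂(1/8)]
  = 0.3750 + 0.3113 + 0.3750
  = 1.0613 bits

I(P;Q) = H(P) + H(Q) - H(P,Q)
  = 1.0613 + 1.0613 - 1.0613
  = 1.0613 bits

min(H(P), H(Q)) = min(1.0613, 1.0613) = 1.0613 bits
Normalized MI = 1.0613 / 1.0613 = 1.0000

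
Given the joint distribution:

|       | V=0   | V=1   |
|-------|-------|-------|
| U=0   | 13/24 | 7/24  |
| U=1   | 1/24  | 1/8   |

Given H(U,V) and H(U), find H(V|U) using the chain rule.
From the chain rule: H(U,V) = H(U) + H(V|U)
Therefore: H(V|U) = H(U,V) - H(U)

H(U,V) = -[(13/24)·log₂(13/24) + (7/24)·log₂(7/24) + (1/24)·log₂(1/24) + (1/8)·log₂(1/8)]
  = 0.4791 + 0.5185 + 0.1910 + 0.3750
  = 1.5636 bits
Marginal P(U) (row sums):
  P(U=0) = 13/24 + 7/24 = 5/6
  P(U=1) = 1/24 + 1/8 = 1/6
H(U) = -[(5/6)·log₂(5/6) + (1/6)·log₂(1/6)]
  = 0.2192 + 0.4308
  = 0.6500 bits

H(V|U) = 1.5636 - 0.6500 = 0.9136 bits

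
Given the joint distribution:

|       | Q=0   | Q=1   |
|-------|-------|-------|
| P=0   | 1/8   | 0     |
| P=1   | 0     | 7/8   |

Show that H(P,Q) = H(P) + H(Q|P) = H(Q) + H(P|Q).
Marginal P(P) (row sums):
  P(P=0) = 1/8 + 0 = 1/8
  P(P=1) = 0 + 7/8 = 7/8
Marginal P(Q) (column sums):
  P(Q=0) = 1/8 + 0 = 1/8
  P(Q=1) = 0 + 7/8 = 7/8

Decomposition 1: H(P) + H(Q|P)
H(P) = -[(1/8)·log₂(1/8) + (7/8)·log₂(7/8)]
  = 0.3750 + 0.1686
  = 0.5436 bits
H(Q|P) = -Σ P(P,Q)·log₂ P(Q|P), where P(Q|P) = P(P,Q) / P(P)
  (cells with P(P,Q) = 0 contribute 0)
  (P=0,Q=0): P(Q|P) = (1/8)/(1/8) = 1;  -(1/8)·log₂(1) = 0.0000
  (P=1,Q=1): P(Q|P) = (7/8)/(7/8) = 1;  -(7/8)·log₂(1) = 0.0000
H(Q|P) = 0.0000 + 0.0000
  = 0.0000 bits
H(P) + H(Q|P) = 0.5436 + 0.0000 = 0.5436 bits

Decomposition 2: H(Q) + H(P|Q)
H(Q) = -[(1/8)·log₂(1/8) + (7/8)·log₂(7/8)]
  = 0.3750 + 0.1686
  = 0.5436 bits
H(P|Q) = -Σ P(P,Q)·log₂ P(P|Q), where P(P|Q) = P(P,Q) / P(Q)
  (cells with P(P,Q) = 0 contribute 0)
  (P=0,Q=0): P(P|Q) = (1/8)/(1/8) = 1;  -(1/8)·log₂(1) = 0.0000
  (P=1,Q=1): P(P|Q) = (7/8)/(7/8) = 1;  -(7/8)·log₂(1) = 0.0000
H(P|Q) = 0.0000 + 0.0000
  = 0.0000 bits
H(Q) + H(P|Q) = 0.5436 + 0.0000 = 0.5436 bits

Direct computation of the joint entropy:
H(P,Q) = -[(1/8)·log₂(1/8) + (7/8)·log₂(7/8)]
  = 0.3750 + 0.1686
  = 0.5436 bits

All three agree: H(P,Q) = 0.5436 bits ✓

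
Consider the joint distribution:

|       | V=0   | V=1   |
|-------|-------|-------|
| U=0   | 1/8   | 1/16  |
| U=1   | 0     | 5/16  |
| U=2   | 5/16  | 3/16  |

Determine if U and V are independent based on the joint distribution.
Marginal P(U) (row sums):
  P(U=0) = 1/8 + 1/16 = 3/16
  P(U=1) = 0 + 5/16 = 5/16
  P(U=2) = 5/16 + 3/16 = 1/2
Marginal P(V) (column sums):
  P(V=0) = 1/8 + 0 + 5/16 = 7/16
  P(V=1) = 1/16 + 5/16 + 3/16 = 9/16

U and V are independent iff P(U=i,V=j) = P(U=i)·P(V=j) for every cell.
  P(U=0)·P(V=0) = 3/16 × 7/16 = 21/256, but P(U=0,V=0) = 1/8 ✗

No, U and V are not independent. Quantitatively, I(U;V) > 0:

H(U) = -[(3/16)·log₂(3/16) + (5/16)·log₂(5/16) + (1/2)·log₂(1/2)]
  = 0.4528 + 0.5244 + 0.5000
  = 1.4772 bits
H(V) = -[(7/16)·log₂(7/16) + (9/16)·log₂(9/16)]
  = 0.5218 + 0.4669
  = 0.9887 bits
H(U,V) = -[(1/8)·log₂(1/8) + (1/16)·log₂(1/16) + (5/16)·log₂(5/16) + (5/16)·log₂(5/16) + (3/16)·log₂(3/16)]
  = 0.3750 + 0.2500 + 0.5244 + 0.5244 + 0.4528
  = 2.1266 bits
I(U;V) = H(U) + H(V) - H(U,V) = 1.4772 + 0.9887 - 2.1266 = 0.3393 bits > 0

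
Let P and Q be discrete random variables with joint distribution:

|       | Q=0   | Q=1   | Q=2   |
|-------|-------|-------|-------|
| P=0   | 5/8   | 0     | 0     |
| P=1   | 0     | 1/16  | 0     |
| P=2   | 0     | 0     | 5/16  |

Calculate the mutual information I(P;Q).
Marginal P(P) (row sums):
  P(P=0) = 5/8 + 0 + 0 = 5/8
  P(P=1) = 0 + 1/16 + 0 = 1/16
  P(P=2) = 0 + 0 + 5/16 = 5/16
Marginal P(Q) (column sums):
  P(Q=0) = 5/8 + 0 + 0 = 5/8
  P(Q=1) = 0 + 1/16 + 0 = 1/16
  P(Q=2) = 0 + 0 + 5/16 = 5/16

H(P) = -[(5/8)·log₂(5/8) + (1/16)·log₂(1/16) + (5/16)·log₂(5/16)]
  = 0.4238 + 0.2500 + 0.5244
  = 1.1982 bits
H(Q) = -[(5/8)·log₂(5/8) + (1/16)·log₂(1/16) + (5/16)·log₂(5/16)]
  = 0.4238 + 0.2500 + 0.5244
  = 1.1982 bits
H(P,Q) = -[(5/8)·log₂(5/8) + (1/16)·log₂(1/16) + (5/16)·log₂(5/16)]
  = 0.4238 + 0.2500 + 0.5244
  = 1.1982 bits

I(P;Q) = H(P) + H(Q) - H(P,Q)
  = 1.1982 + 1.1982 - 1.1982
  = 1.1982 bits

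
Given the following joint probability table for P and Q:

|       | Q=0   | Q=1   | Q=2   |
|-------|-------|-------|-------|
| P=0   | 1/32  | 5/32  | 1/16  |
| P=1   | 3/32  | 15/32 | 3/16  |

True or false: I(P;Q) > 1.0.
Marginal P(P) (row sums):
  P(P=0) = 1/32 + 5/32 + 1/16 = 1/4
  P(P=1) = 3/32 + 15/32 + 3/16 = 3/4
Marginal P(Q) (column sums):
  P(Q=0) = 1/32 + 3/32 = 1/8
  P(Q=1) = 5/32 + 15/32 = 5/8
  P(Q=2) = 1/16 + 3/16 = 1/4

H(P) = -[(1/4)·log₂(1/4) + (3/4)·log₂(3/4)]
  = 0.5000 + 0.3113
  = 0.8113 bits
H(Q) = -[(1/8)·log₂(1/8) + (5/8)·log₂(5/8) + (1/4)·log₂(1/4)]
  = 0.3750 + 0.4238 + 0.5000
  = 1.2988 bits
H(P,Q) = -[(1/32)·log₂(1/32) + (5/32)·log₂(5/32) + (1/16)·log₂(1/16) + (3/32)·log₂(3/32) + (15/32)·log₂(15/32) + (3/16)·log₂(3/16)]
  = 0.1563 + 0.4184 + 0.2500 + 0.3202 + 0.5124 + 0.4528
  = 2.1101 bits

I(P;Q) = H(P) + H(Q) - H(P,Q)
  = 0.8113 + 1.2988 - 2.1101
  = 0.0000 bits

False. I(P;Q) = 0.0000 bits, which is ≤ 1.0 bits.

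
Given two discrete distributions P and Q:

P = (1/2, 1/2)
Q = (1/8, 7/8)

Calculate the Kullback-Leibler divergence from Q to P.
D(P||Q) = Σ P(i) log₂(P(i)/Q(i))
  i=0: (1/2) × log₂((1/2)/(1/8)) = (1/2) × log₂(4) = 1.0000
  i=1: (1/2) × log₂((1/2)/(7/8)) = (1/2) × log₂(4/7) = -0.4037
D(P||Q) = 1.0000 - 0.4037
  = 0.5963 bits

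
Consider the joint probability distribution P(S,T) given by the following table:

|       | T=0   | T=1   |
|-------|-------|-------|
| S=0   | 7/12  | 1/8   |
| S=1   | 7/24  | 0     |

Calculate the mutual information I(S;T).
Marginal P(S) (row sums):
  P(S=0) = 7/12 + 1/8 = 17/24
  P(S=1) = 7/24 + 0 = 7/24
Marginal P(T) (column sums):
  P(T=0) = 7/12 + 7/24 = 7/8
  P(T=1) = 1/8 + 0 = 1/8

H(S) = -[(17/24)·log₂(17/24) + (7/24)·log₂(7/24)]
  = 0.3524 + 0.5185
  = 0.8709 bits
H(T) = -[(7/8)·log₂(7/8) + (1/8)·log₂(1/8)]
  = 0.1686 + 0.3750
  = 0.5436 bits
H(S,T) = -[(7/12)·log₂(7/12) + (1/8)·log₂(1/8) + (7/24)·log₂(7/24)]
  = 0.4536 + 0.3750 + 0.5185
  = 1.3471 bits

I(S;T) = H(S) + H(T) - H(S,T)
  = 0.8709 + 0.5436 - 1.3471
  = 0.0674 bits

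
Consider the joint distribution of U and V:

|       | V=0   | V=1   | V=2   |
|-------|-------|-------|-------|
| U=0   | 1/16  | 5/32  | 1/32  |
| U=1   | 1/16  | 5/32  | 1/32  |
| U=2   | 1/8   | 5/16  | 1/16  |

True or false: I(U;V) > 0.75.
Marginal P(U) (row sums):
  P(U=0) = 1/16 + 5/32 + 1/32 = 1/4
  P(U=1) = 1/16 + 5/32 + 1/32 = 1/4
  P(U=2) = 1/8 + 5/16 + 1/16 = 1/2
Marginal P(V) (column sums):
  P(V=0) = 1/16 + 1/16 + 1/8 = 1/4
  P(V=1) = 5/32 + 5/32 + 5/16 = 5/8
  P(V=2) = 1/32 + 1/32 + 1/16 = 1/8

H(U) = -[(1/4)·log₂(1/4) + (1/4)·log₂(1/4) + (1/2)·log₂(1/2)]
  = 0.5000 + 0.5000 + 0.5000
  = 1.5000 bits
H(V) = -[(1/4)·log₂(1/4) + (5/8)·log₂(5/8) + (1/8)·log₂(1/8)]
  = 0.5000 + 0.4238 + 0.3750
  = 1.2988 bits
H(U,V) = -[(1/16)·log₂(1/16) + (5/32)·log₂(5/32) + (1/32)·log₂(1/32) + (1/16)·log₂(1/16) + (5/32)·log₂(5/32) + (1/32)·log₂(1/32) + (1/8)·log₂(1/8) + (5/16)·log₂(5/16) + (1/16)·log₂(1/16)]
  = 0.2500 + 0.4184 + 0.1563 + 0.2500 + 0.4184 + 0.1563 + 0.3750 + 0.5244 + 0.2500
  = 2.7988 bits

I(U;V) = H(U) + H(V) - H(U,V)
  = 1.5000 + 1.2988 - 2.7988
  = 0.0000 bits

False. I(U;V) = 0.0000 bits, which is ≤ 0.75 bits.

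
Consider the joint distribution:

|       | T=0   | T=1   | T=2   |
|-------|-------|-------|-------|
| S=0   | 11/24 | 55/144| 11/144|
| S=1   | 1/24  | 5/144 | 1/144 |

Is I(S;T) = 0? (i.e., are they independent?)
Marginal P(S) (row sums):
  P(S=0) = 11/24 + 55/144 + 11/144 = 11/12
  P(S=1) = 1/24 + 5/144 + 1/144 = 1/12
Marginal P(T) (column sums):
  P(T=0) = 11/24 + 1/24 = 1/2
  P(T=1) = 55/144 + 5/144 = 5/12
  P(T=2) = 11/144 + 1/144 = 1/12

S and T are independent iff P(S=i,T=j) = P(S=i)·P(T=j) for every cell.
  P(S=0)·P(T=0) = 11/12 × 1/2 = 11/24 = P(S=0,T=0) ✓
  P(S=0)·P(T=1) = 11/12 × 5/12 = 55/144 = P(S=0,T=1) ✓
  P(S=0)·P(T=2) = 11/12 × 1/12 = 11/144 = P(S=0,T=2) ✓
  P(S=1)·P(T=0) = 1/12 × 1/2 = 1/24 = P(S=1,T=0) ✓
  P(S=1)·P(T=1) = 1/12 × 5/12 = 5/144 = P(S=1,T=1) ✓
  P(S=1)·P(T=2) = 1/12 × 1/12 = 1/144 = P(S=1,T=2) ✓

Yes, S and T are independent: every cell factors, so I(S;T) = 0 bits.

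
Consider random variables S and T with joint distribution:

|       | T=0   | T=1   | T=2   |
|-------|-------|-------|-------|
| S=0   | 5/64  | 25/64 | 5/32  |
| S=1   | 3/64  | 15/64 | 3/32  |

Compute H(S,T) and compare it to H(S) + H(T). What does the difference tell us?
Marginal P(S) (row sums):
  P(S=0) = 5/64 + 25/64 + 5/32 = 5/8
  P(S=1) = 3/64 + 15/64 + 3/32 = 3/8
Marginal P(T) (column sums):
  P(T=0) = 5/64 + 3/64 = 1/8
  P(T=1) = 25/64 + 15/64 = 5/8
  P(T=2) = 5/32 + 3/32 = 1/4

H(S,T) = -[(5/64)·log₂(5/64) + (25/64)·log₂(25/64) + (5/32)·log₂(5/32) + (3/64)·log₂(3/64) + (15/64)·log₂(15/64) + (3/32)·log₂(3/32)]
  = 0.2873 + 0.5297 + 0.4184 + 0.2070 + 0.4906 + 0.3202
  = 2.2532 bits
H(S) = -[(5/8)·log₂(5/8) + (3/8)·log₂(3/8)]
  = 0.4238 + 0.5306
  = 0.9544 bits
H(T) = -[(1/8)·log₂(1/8) + (5/8)·log₂(5/8) + (1/4)·log₂(1/4)]
  = 0.3750 + 0.4238 + 0.5000
  = 1.2988 bits

H(S) + H(T) = 0.9544 + 1.2988 = 2.2532 bits
Difference: H(S) + H(T) - H(S,T) = 2.2532 - 2.2532 = 0.0000 bits = I(S;T)

The difference is the mutual information; it is 0 here, so S and T are independent (the joint entropy equals the sum of the marginal entropies).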